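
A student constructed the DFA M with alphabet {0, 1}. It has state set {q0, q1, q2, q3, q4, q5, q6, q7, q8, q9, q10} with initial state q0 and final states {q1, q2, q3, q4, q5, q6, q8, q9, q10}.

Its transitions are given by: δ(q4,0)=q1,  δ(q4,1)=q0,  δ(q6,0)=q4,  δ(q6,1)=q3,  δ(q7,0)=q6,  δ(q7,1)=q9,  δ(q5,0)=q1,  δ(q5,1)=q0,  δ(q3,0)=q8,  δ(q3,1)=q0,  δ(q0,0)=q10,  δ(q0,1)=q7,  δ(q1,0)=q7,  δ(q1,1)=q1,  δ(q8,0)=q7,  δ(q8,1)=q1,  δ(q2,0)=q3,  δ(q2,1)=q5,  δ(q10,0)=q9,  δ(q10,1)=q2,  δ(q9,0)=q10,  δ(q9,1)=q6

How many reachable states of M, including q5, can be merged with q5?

Every state is reachable, so we keep all 11.
Start with accepting vs non-accepting: {q1,q2,q3,q4,q5,q6,q8,q9,q10} | {q0,q7}.
On input 0, block {q1,q2,q3,q4,q5,q6,q8,q9,q10} splits into {q2,q3,q4,q5,q6,q9,q10} and {q1,q8}.
Split {q2,q3,q4,q5,q6,q9,q10} by δ(·,0) → {q2,q6,q9,q10} and {q3,q4,q5}.
Split {q2,q6,q9,q10} by δ(·,0) → {q2,q6} and {q9,q10}.
Refine {q0,q7} on symbol 0: members go to different blocks, giving {q0} and {q7}.
The partition is now stable with 6 blocks: {q2,q6} | {q0} | {q1,q8} | {q3,q4,q5} | {q9,q10} | {q7}.
State q5 belongs to the block {q3,q4,q5}, which has 3 states.

3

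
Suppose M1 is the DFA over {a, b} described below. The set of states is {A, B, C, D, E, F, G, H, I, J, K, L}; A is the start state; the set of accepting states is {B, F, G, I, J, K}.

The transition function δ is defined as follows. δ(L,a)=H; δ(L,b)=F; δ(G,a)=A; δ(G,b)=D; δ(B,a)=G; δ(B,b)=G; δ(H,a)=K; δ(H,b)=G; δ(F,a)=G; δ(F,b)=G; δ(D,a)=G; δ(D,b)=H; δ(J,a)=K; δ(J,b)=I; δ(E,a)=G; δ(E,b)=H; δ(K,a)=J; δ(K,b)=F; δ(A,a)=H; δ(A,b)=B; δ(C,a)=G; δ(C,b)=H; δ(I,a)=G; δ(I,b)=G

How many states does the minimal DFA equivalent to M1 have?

6

Reachable states from the start: {A,B,D,F,G,H,I,J,K}. Unreachable: {C,E,L} — drop them.
Start with accepting vs non-accepting: {B,F,G,I,J,K} | {A,D,H}.
Refine {B,F,G,I,J,K} on symbol a: members go to different blocks, giving {B,F,I,J,K} and {G}.
Refine {B,F,I,J,K} on symbol a: members go to different blocks, giving {B,F,I} and {J,K}.
On input a, block {A,D,H} splits into {A} and {D} and {H}.
Stable partition: {B,F,I} | {A} | {G} | {J,K} | {D} | {H} — 6 equivalence classes.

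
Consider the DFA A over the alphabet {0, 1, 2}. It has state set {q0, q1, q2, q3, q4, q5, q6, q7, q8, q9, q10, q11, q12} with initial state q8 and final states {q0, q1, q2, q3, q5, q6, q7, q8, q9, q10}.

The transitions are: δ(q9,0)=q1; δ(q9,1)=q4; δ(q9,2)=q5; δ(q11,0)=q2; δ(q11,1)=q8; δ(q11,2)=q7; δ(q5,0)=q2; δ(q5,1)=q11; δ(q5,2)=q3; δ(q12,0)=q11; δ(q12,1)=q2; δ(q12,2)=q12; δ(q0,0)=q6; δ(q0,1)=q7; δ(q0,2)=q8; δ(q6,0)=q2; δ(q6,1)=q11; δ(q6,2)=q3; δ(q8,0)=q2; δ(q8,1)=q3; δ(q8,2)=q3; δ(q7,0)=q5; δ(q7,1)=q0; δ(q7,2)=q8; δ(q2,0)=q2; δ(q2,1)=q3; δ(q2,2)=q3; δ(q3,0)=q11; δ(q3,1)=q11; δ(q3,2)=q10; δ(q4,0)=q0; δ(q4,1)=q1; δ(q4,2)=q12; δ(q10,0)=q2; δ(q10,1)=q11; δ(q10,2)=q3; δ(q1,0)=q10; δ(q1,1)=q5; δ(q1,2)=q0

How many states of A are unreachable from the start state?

Starting at q8 and following transitions, the reachable set is {q0, q2, q3, q5, q6, q7, q8, q10, q11}. That leaves q1, q4, q9, q12 unreachable — 4 in total.

4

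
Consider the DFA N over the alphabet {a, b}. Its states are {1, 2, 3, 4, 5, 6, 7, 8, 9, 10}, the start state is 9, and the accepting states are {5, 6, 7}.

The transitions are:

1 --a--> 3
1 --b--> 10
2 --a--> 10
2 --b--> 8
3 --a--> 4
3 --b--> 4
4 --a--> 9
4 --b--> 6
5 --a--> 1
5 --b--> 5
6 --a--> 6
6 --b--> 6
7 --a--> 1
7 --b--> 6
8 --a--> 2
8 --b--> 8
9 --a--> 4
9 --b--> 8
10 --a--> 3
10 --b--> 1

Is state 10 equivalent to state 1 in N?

States {5,7} cannot be reached from the start state, so discard them.
Start with accepting vs non-accepting: {6} | {1,2,3,4,8,9,10}.
Split {1,2,3,4,8,9,10} by δ(·,b) → {1,2,3,8,9,10} and {4}.
On input a, block {1,2,3,8,9,10} splits into {1,2,8,10} and {3,9}.
Refine {1,2,8,10} on symbol a: members go to different blocks, giving {1,10} and {2,8}.
On input b, block {3,9} splits into {3} and {9}.
On input a, block {2,8} splits into {2} and {8}.
No further refinement is possible. Final partition (7 blocks): {6} | {1,10} | {4} | {3} | {2} | {9} | {8}.
10 and 1 lie in the same block of the stable partition, so they are equivalent — no string distinguishes them.

Yes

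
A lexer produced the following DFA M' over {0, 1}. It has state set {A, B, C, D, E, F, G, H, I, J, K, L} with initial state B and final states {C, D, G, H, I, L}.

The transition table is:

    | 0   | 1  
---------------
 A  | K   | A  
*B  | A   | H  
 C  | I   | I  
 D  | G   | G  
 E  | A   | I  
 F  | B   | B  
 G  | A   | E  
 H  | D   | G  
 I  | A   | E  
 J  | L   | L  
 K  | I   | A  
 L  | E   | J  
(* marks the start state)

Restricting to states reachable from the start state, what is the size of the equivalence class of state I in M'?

States {C,F,J,L} cannot be reached from the start state, so discard them.
Start with accepting vs non-accepting: {D,G,H,I} | {A,B,E,K}.
Split {D,G,H,I} by δ(·,0) → {D,H} and {G,I}.
Refine {D,H} on symbol 0: members go to different blocks, giving {D} and {H}.
Split {A,B,E,K} by δ(·,0) → {A,B,E} and {K}.
Refine {A,B,E} on symbol 0: members go to different blocks, giving {B,E} and {A}.
On input 1, block {B,E} splits into {B} and {E}.
Stable partition: {D} | {B} | {G,I} | {H} | {K} | {A} | {E} — 7 equivalence classes.
The equivalence class containing I is {G,I}, of size 2.

2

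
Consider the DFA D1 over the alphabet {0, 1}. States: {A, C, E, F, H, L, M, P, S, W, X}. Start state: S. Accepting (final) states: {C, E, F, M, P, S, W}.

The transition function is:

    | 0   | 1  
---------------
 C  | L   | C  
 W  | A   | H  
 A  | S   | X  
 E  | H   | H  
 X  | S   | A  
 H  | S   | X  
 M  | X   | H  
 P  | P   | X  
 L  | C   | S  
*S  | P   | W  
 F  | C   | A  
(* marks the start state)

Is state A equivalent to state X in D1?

Yes

Reachable states from the start: {A,H,P,S,W,X}. Unreachable: {C,E,F,L,M} — drop them.
Start with accepting vs non-accepting: {P,S,W} | {A,H,X}.
Split {P,S,W} by δ(·,0) → {P,S} and {W}.
On input 1, block {P,S} splits into {S} and {P}.
Stable partition: {S} | {A,H,X} | {W} | {P} — 4 equivalence classes.
A and X lie in the same block of the stable partition, so they are equivalent — no string distinguishes them.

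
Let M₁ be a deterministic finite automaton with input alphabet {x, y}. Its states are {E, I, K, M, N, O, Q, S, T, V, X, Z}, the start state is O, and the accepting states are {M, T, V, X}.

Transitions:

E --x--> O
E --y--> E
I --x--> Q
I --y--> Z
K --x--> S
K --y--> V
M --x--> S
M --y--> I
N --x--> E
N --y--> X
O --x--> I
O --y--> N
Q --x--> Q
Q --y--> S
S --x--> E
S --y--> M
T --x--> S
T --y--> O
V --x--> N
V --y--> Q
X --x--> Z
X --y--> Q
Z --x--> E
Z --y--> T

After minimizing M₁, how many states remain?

4

States {K,V} cannot be reached from the start state, so discard them.
Initial partition by acceptance: {M,T,X} | {E,I,N,O,Q,S,Z}.
Refine {E,I,N,O,Q,S,Z} on symbol y: members go to different blocks, giving {E,I,O,Q} and {N,S,Z}.
Refine {E,I,O,Q} on symbol y: members go to different blocks, giving {I,O,Q} and {E}.
The partition is now stable with 4 blocks: {M,T,X} | {I,O,Q} | {N,S,Z} | {E}.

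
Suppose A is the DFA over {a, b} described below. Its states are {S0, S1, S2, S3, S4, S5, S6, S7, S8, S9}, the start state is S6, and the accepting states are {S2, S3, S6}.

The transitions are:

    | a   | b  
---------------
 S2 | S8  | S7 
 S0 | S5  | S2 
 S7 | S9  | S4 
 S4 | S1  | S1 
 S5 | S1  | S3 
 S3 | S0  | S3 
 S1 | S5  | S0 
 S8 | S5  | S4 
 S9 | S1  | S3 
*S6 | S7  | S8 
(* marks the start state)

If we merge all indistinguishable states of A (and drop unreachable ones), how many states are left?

7

All states are reachable from the start state.
Initial partition by acceptance: {S2,S3,S6} | {S0,S1,S4,S5,S7,S8,S9}.
Split {S2,S3,S6} by δ(·,b) → {S2,S6} and {S3}.
Split {S0,S1,S4,S5,S7,S8,S9} by δ(·,b) → {S1,S4,S7,S8} and {S5,S9} and {S0}.
Split {S1,S4,S7,S8} by δ(·,a) → {S1,S7,S8} and {S4}.
Split {S1,S7,S8} by δ(·,b) → {S7,S8} and {S1}.
Stable partition: {S2,S6} | {S7,S8} | {S3} | {S5,S9} | {S0} | {S4} | {S1} — 7 equivalence classes.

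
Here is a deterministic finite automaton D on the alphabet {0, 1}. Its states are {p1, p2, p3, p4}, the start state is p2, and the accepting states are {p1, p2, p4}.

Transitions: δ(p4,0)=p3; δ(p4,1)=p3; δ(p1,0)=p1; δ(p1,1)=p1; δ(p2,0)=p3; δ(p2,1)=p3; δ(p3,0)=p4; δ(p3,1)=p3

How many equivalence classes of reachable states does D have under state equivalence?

2

Reachable states from the start: {p2,p3,p4}. Unreachable: {p1} — drop them.
Initial partition by acceptance: {p2,p4} | {p3}.
The partition is now stable with 2 blocks: {p2,p4} | {p3}.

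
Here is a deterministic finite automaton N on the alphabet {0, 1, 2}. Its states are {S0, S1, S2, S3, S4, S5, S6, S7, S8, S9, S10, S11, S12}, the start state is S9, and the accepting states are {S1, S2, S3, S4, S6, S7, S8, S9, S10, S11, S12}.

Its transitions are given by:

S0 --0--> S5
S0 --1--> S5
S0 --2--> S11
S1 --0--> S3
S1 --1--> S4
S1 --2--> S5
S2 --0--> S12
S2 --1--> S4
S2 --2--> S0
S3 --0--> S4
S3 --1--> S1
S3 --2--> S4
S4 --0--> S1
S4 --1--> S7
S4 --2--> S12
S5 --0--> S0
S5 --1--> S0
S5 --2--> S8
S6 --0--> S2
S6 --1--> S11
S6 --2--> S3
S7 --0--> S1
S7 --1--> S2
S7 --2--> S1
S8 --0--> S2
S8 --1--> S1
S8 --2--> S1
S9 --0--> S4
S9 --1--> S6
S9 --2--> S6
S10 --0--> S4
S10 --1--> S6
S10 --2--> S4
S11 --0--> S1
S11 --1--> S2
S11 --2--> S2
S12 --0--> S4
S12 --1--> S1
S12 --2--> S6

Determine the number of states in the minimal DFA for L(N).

6

Reachable states from the start: {S0,S1,S2,S3,S4,S5,S6,S7,S8,S9,S11,S12}. Unreachable: {S10} — drop them.
Start with accepting vs non-accepting: {S1,S2,S3,S4,S6,S7,S8,S9,S11,S12} | {S0,S5}.
Refine {S1,S2,S3,S4,S6,S7,S8,S9,S11,S12} on symbol 2: members go to different blocks, giving {S3,S4,S6,S7,S8,S9,S11,S12} and {S1,S2}.
Split {S3,S4,S6,S7,S8,S9,S11,S12} by δ(·,0) → {S4,S6,S7,S8,S11} and {S3,S9,S12}.
Refine {S4,S6,S7,S8,S11} on symbol 1: members go to different blocks, giving {S7,S8,S11} and {S4,S6}.
Refine {S3,S9,S12} on symbol 1: members go to different blocks, giving {S3,S12} and {S9}.
No further refinement is possible. Final partition (6 blocks): {S7,S8,S11} | {S0,S5} | {S1,S2} | {S3,S12} | {S4,S6} | {S9}.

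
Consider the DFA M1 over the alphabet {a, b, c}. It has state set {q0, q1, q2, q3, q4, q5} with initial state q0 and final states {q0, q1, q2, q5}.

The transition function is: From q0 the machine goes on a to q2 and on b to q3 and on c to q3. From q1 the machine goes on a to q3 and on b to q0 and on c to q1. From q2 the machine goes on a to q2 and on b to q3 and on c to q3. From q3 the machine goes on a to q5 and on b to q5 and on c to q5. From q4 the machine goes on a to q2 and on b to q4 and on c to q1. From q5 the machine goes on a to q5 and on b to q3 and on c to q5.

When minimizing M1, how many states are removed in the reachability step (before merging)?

2

BFS from q0 reaches {q0, q2, q3, q5}; the 2 state(s) q1, q4 are never visited.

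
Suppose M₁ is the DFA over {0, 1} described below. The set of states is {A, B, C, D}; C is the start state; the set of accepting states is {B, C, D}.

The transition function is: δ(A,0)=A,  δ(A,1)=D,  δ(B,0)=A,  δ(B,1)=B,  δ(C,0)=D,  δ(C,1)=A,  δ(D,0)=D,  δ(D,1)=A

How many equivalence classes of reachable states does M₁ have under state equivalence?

First remove the unreachable states {B}; 3 states remain.
Initial partition by acceptance: {C,D} | {A}.
No further refinement is possible. Final partition (2 blocks): {C,D} | {A}.

2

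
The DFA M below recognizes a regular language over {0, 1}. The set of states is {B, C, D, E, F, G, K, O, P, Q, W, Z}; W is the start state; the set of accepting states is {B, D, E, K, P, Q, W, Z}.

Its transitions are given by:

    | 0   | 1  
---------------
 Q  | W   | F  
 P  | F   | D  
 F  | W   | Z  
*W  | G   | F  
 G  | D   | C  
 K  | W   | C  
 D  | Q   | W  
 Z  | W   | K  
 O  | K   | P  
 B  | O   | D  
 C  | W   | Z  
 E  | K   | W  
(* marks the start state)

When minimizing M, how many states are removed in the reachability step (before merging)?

Starting at W and following transitions, the reachable set is {C, D, F, G, K, Q, W, Z}. That leaves B, E, O, P unreachable — 4 in total.

4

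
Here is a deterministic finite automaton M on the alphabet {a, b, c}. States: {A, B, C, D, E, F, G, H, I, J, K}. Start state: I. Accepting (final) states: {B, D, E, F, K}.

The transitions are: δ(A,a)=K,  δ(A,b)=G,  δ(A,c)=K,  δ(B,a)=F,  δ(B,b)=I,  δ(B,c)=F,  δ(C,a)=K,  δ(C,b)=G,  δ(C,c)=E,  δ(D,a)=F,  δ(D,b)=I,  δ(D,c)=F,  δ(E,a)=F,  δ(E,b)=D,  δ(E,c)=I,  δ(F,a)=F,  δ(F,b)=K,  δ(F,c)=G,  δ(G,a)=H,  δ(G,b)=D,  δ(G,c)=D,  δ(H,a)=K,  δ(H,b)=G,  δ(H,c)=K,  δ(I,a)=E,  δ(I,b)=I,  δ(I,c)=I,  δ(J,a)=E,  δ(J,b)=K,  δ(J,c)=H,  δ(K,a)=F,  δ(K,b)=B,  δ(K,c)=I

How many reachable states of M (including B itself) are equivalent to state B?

2

States {A,C,J} cannot be reached from the start state, so discard them.
Start with accepting vs non-accepting: {B,D,E,F,K} | {G,H,I}.
Split {B,D,E,F,K} by δ(·,b) → {E,F,K} and {B,D}.
Refine {E,F,K} on symbol b: members go to different blocks, giving {E,K} and {F}.
On input a, block {G,H,I} splits into {H,I} and {G}.
Refine {H,I} on symbol b: members go to different blocks, giving {H} and {I}.
The partition is now stable with 6 blocks: {E,K} | {H} | {B,D} | {F} | {G} | {I}.
The equivalence class containing B is {B,D}, of size 2.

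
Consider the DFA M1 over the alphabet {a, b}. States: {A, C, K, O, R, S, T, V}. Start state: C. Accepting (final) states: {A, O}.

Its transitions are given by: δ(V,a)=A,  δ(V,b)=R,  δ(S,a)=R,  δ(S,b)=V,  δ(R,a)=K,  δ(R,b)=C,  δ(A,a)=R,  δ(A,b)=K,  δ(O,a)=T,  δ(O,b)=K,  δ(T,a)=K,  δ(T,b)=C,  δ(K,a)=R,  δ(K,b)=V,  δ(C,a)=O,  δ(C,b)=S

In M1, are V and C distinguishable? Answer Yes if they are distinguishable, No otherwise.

No

Every state is reachable, so we keep all 8.
P0 = {A,O} | {C,K,R,S,T,V}.
Refine {C,K,R,S,T,V} on symbol a: members go to different blocks, giving {K,R,S,T} and {C,V}.
The partition is now stable with 3 blocks: {A,O} | {K,R,S,T} | {C,V}.
V and C lie in the same block of the stable partition, so they are equivalent — no string distinguishes them.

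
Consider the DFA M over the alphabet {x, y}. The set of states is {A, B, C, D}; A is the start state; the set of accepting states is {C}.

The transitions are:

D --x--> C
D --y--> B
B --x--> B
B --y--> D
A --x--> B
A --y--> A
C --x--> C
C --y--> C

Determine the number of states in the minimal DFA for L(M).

Every state is reachable, so we keep all 4.
Initial partition by acceptance: {C} | {A,B,D}.
Refine {A,B,D} on symbol x: members go to different blocks, giving {A,B} and {D}.
Refine {A,B} on symbol y: members go to different blocks, giving {A} and {B}.
Stable partition: {C} | {A} | {D} | {B} — 4 equivalence classes.

4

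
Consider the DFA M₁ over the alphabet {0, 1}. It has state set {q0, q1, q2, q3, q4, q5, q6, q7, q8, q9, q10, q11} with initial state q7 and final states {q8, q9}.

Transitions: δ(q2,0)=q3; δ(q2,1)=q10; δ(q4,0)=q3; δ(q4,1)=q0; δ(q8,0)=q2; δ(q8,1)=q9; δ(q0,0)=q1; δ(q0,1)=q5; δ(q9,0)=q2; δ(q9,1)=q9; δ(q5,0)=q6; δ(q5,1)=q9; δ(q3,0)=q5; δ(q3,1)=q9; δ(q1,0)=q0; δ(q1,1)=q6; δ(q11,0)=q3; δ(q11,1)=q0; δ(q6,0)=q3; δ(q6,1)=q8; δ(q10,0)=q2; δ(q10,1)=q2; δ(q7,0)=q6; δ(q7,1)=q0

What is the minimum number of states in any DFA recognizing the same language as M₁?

States {q4,q11} cannot be reached from the start state, so discard them.
Start with accepting vs non-accepting: {q8,q9} | {q0,q1,q2,q3,q5,q6,q7,q10}.
On input 1, block {q0,q1,q2,q3,q5,q6,q7,q10} splits into {q0,q1,q2,q7,q10} and {q3,q5,q6}.
Split {q0,q1,q2,q7,q10} by δ(·,0) → {q0,q1,q10} and {q2,q7}.
Refine {q0,q1,q10} on symbol 0: members go to different blocks, giving {q0,q1} and {q10}.
On input 1, block {q2,q7} splits into {q2} and {q7}.
Stable partition: {q8,q9} | {q0,q1} | {q3,q5,q6} | {q2} | {q10} | {q7} — 6 equivalence classes.

6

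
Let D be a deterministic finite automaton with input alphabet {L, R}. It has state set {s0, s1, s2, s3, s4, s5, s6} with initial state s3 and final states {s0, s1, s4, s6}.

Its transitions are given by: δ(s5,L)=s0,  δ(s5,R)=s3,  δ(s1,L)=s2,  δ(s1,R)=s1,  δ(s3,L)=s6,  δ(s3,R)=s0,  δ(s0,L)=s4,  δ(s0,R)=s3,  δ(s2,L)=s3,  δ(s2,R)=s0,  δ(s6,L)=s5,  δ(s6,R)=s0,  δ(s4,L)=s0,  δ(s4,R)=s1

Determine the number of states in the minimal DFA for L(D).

7

All states are reachable from the start state.
P0 = {s0,s1,s4,s6} | {s2,s3,s5}.
On input L, block {s0,s1,s4,s6} splits into {s0,s4} and {s1,s6}.
Split {s0,s4} by δ(·,R) → {s0} and {s4}.
On input L, block {s2,s3,s5} splits into {s2} and {s3} and {s5}.
Split {s1,s6} by δ(·,L) → {s1} and {s6}.
Stable partition: {s0} | {s2} | {s1} | {s4} | {s3} | {s5} | {s6} — 7 equivalence classes.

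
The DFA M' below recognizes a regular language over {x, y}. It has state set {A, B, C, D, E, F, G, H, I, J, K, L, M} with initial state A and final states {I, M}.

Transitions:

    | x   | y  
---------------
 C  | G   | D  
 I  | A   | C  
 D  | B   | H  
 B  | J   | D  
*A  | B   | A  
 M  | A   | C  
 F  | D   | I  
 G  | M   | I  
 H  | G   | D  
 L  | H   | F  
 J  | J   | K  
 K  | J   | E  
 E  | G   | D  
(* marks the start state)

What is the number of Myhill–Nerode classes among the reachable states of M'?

First remove the unreachable states {F,L}; 11 states remain.
Start with accepting vs non-accepting: {I,M} | {A,B,C,D,E,G,H,J,K}.
Split {A,B,C,D,E,G,H,J,K} by δ(·,x) → {A,B,C,D,E,H,J,K} and {G}.
Split {A,B,C,D,E,H,J,K} by δ(·,x) → {A,B,D,J,K} and {C,E,H}.
Refine {A,B,D,J,K} on symbol y: members go to different blocks, giving {A,B,J} and {D,K}.
Refine {A,B,J} on symbol y: members go to different blocks, giving {B,J} and {A}.
The partition is now stable with 6 blocks: {I,M} | {B,J} | {G} | {C,E,H} | {D,K} | {A}.

6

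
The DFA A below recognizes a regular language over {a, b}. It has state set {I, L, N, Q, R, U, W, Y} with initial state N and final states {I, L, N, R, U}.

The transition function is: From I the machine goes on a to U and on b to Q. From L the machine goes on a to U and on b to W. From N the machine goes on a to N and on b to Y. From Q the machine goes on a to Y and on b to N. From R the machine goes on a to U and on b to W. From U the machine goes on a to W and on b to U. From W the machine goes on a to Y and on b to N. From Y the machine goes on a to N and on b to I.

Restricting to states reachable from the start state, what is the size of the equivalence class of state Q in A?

2

Reachable states from the start: {I,N,Q,U,W,Y}. Unreachable: {L,R} — drop them.
P0 = {I,N,U} | {Q,W,Y}.
Split {I,N,U} by δ(·,a) → {I,N} and {U}.
Split {I,N} by δ(·,a) → {I} and {N}.
On input a, block {Q,W,Y} splits into {Q,W} and {Y}.
No further refinement is possible. Final partition (5 blocks): {I} | {Q,W} | {U} | {N} | {Y}.
The equivalence class containing Q is {Q,W}, of size 2.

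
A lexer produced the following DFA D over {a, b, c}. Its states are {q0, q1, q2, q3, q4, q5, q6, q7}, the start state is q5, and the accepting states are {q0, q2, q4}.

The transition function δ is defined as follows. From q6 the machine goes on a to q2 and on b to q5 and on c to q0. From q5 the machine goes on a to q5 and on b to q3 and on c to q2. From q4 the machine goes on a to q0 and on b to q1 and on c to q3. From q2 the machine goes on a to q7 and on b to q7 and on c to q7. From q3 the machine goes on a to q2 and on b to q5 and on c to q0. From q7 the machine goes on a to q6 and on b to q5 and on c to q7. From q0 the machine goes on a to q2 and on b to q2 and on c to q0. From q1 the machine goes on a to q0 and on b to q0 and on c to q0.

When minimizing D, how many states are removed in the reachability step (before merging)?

No path from q5 leads to q1, q4; the other 6 states are all reachable.

2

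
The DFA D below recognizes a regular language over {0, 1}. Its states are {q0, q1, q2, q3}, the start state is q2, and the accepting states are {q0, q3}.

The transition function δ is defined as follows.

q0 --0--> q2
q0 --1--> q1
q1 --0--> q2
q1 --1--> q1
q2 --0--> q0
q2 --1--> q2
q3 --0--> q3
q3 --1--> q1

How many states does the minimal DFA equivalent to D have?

3

Reachable states from the start: {q0,q1,q2}. Unreachable: {q3} — drop them.
Start with accepting vs non-accepting: {q0} | {q1,q2}.
On input 0, block {q1,q2} splits into {q1} and {q2}.
The partition is now stable with 3 blocks: {q0} | {q1} | {q2}.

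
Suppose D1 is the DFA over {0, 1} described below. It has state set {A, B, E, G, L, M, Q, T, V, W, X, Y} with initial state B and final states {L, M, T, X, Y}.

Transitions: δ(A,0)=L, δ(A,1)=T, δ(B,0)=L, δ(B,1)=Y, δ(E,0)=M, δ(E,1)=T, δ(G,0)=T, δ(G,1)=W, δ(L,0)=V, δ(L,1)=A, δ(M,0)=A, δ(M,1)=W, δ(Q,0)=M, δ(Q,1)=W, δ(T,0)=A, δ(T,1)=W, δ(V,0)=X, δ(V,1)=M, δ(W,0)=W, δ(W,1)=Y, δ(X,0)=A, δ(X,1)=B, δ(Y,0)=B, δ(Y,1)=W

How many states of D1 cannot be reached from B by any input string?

No path from B leads to E, G, Q; the other 9 states are all reachable.

3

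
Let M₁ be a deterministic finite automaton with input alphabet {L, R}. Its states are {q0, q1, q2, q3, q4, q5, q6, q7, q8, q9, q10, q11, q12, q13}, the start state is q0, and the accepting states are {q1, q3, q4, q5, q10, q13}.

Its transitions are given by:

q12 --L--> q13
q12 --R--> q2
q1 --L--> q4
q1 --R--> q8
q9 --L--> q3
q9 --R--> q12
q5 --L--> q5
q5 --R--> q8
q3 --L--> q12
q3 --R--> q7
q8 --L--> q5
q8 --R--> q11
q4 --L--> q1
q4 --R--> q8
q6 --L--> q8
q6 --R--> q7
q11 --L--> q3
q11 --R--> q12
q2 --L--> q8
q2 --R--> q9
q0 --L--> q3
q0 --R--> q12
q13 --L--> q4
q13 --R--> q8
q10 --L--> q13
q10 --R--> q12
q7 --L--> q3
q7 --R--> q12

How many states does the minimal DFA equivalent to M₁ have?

6

States {q6,q10} cannot be reached from the start state, so discard them.
P0 = {q1,q3,q4,q5,q13} | {q0,q2,q7,q8,q9,q11,q12}.
On input L, block {q1,q3,q4,q5,q13} splits into {q1,q4,q5,q13} and {q3}.
On input L, block {q0,q2,q7,q8,q9,q11,q12} splits into {q0,q7,q9,q11} and {q8,q12} and {q2}.
Refine {q8,q12} on symbol R: members go to different blocks, giving {q8} and {q12}.
No further refinement is possible. Final partition (6 blocks): {q1,q4,q5,q13} | {q0,q7,q9,q11} | {q3} | {q8} | {q2} | {q12}.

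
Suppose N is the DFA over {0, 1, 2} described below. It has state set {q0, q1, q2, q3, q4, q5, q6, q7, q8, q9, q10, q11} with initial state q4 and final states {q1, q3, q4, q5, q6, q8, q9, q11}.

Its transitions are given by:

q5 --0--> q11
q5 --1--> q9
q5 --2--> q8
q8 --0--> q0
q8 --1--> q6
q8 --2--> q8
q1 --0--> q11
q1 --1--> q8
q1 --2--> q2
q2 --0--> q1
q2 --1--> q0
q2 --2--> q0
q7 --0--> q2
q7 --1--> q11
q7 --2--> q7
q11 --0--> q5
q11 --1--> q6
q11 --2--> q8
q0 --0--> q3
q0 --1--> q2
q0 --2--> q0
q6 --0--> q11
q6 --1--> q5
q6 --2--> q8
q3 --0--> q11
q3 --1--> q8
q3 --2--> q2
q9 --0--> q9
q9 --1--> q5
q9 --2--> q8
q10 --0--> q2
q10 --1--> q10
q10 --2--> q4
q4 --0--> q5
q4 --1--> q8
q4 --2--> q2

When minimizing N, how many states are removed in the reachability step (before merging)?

No path from q4 leads to q7, q10; the other 10 states are all reachable.

2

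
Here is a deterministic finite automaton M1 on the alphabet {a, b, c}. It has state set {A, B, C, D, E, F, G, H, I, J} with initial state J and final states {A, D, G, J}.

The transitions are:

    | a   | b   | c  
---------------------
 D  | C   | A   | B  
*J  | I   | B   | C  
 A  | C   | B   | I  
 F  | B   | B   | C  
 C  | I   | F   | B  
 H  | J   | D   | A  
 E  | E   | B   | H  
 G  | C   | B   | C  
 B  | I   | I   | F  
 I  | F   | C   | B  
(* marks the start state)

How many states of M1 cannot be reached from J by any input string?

No path from J leads to A, D, E, G, H; the other 5 states are all reachable.

5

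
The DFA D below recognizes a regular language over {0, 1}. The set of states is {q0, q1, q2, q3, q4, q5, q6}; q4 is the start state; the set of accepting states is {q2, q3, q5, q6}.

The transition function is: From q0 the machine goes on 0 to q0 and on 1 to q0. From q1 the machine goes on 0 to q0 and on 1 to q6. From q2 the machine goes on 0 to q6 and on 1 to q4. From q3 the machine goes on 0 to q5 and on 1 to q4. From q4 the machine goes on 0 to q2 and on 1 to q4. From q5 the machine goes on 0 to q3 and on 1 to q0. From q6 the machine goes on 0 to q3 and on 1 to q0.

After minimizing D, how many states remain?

States {q1} cannot be reached from the start state, so discard them.
P0 = {q2,q3,q5,q6} | {q0,q4}.
On input 0, block {q0,q4} splits into {q0} and {q4}.
Split {q2,q3,q5,q6} by δ(·,1) → {q2,q3} and {q5,q6}.
The partition is now stable with 4 blocks: {q2,q3} | {q0} | {q4} | {q5,q6}.

4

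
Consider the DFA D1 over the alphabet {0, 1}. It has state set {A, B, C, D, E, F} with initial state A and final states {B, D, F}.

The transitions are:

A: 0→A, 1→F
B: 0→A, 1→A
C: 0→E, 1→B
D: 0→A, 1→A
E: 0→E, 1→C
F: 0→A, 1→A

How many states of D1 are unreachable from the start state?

4

Starting at A and following transitions, the reachable set is {A, F}. That leaves B, C, D, E unreachable — 4 in total.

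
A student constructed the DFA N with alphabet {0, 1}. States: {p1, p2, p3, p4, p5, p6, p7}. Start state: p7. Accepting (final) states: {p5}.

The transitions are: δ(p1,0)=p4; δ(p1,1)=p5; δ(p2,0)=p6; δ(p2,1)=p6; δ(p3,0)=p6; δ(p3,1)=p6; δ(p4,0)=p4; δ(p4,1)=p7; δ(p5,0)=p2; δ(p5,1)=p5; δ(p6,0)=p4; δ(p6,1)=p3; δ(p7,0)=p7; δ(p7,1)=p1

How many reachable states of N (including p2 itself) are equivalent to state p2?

Every state is reachable, so we keep all 7.
P0 = {p5} | {p1,p2,p3,p4,p6,p7}.
Refine {p1,p2,p3,p4,p6,p7} on symbol 1: members go to different blocks, giving {p2,p3,p4,p6,p7} and {p1}.
Split {p2,p3,p4,p6,p7} by δ(·,1) → {p2,p3,p4,p6} and {p7}.
On input 1, block {p2,p3,p4,p6} splits into {p2,p3,p6} and {p4}.
Split {p2,p3,p6} by δ(·,0) → {p2,p3} and {p6}.
The partition is now stable with 6 blocks: {p5} | {p2,p3} | {p1} | {p7} | {p4} | {p6}.
The equivalence class containing p2 is {p2,p3}, of size 2.

2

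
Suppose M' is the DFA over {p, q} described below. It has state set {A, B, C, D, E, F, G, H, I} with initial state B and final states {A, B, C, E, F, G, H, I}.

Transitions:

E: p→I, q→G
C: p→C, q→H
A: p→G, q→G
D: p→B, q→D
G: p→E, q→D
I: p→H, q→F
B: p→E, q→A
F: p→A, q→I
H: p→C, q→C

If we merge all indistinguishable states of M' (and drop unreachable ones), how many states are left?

All states are reachable from the start state.
Start with accepting vs non-accepting: {A,B,C,E,F,G,H,I} | {D}.
On input q, block {A,B,C,E,F,G,H,I} splits into {A,B,C,E,F,H,I} and {G}.
Split {A,B,C,E,F,H,I} by δ(·,p) → {B,C,E,F,H,I} and {A}.
Refine {B,C,E,F,H,I} on symbol p: members go to different blocks, giving {B,C,E,H,I} and {F}.
Split {B,C,E,H,I} by δ(·,q) → {C,H} and {B} and {E} and {I}.
No further refinement is possible. Final partition (8 blocks): {C,H} | {D} | {G} | {A} | {F} | {B} | {E} | {I}.

8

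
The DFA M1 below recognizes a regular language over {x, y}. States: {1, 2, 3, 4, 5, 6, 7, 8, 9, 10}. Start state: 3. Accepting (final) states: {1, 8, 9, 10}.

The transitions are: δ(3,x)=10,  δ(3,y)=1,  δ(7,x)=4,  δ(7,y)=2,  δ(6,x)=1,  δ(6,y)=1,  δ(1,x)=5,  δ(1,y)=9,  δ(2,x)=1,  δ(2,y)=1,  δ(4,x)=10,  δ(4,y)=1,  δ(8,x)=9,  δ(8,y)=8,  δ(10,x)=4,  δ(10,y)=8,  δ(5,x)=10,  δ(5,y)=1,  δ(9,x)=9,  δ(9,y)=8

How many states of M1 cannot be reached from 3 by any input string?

3

Starting at 3 and following transitions, the reachable set is {1, 3, 4, 5, 8, 9, 10}. That leaves 2, 6, 7 unreachable — 3 in total.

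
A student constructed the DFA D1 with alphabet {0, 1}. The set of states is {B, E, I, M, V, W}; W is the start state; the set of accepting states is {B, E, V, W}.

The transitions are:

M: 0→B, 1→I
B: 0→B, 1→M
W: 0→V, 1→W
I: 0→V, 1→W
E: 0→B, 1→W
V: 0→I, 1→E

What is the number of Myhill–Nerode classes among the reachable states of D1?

P0 = {B,E,V,W} | {I,M}.
Split {B,E,V,W} by δ(·,0) → {B,E,W} and {V}.
Refine {B,E,W} on symbol 0: members go to different blocks, giving {B,E} and {W}.
Split {B,E} by δ(·,1) → {B} and {E}.
On input 0, block {I,M} splits into {M} and {I}.
The partition is now stable with 6 blocks: {B} | {M} | {V} | {W} | {E} | {I}.

6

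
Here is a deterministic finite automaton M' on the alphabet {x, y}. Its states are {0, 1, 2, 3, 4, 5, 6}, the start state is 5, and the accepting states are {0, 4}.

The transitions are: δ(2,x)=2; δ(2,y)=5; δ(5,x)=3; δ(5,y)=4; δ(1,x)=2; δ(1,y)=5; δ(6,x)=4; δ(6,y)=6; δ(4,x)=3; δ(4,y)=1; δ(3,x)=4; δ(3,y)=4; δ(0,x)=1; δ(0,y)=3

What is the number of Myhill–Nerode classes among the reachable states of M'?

First remove the unreachable states {0,6}; 5 states remain.
Initial partition by acceptance: {4} | {1,2,3,5}.
On input x, block {1,2,3,5} splits into {1,2,5} and {3}.
Refine {1,2,5} on symbol x: members go to different blocks, giving {1,2} and {5}.
The partition is now stable with 4 blocks: {4} | {1,2} | {3} | {5}.

4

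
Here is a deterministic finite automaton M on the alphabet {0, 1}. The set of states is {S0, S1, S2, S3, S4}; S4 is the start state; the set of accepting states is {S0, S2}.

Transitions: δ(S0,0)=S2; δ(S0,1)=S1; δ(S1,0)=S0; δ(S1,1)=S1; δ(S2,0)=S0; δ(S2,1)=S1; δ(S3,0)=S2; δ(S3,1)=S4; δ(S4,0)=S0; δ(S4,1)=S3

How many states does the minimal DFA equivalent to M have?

2

All states are reachable from the start state.
Initial partition by acceptance: {S0,S2} | {S1,S3,S4}.
The partition is now stable with 2 blocks: {S0,S2} | {S1,S3,S4}.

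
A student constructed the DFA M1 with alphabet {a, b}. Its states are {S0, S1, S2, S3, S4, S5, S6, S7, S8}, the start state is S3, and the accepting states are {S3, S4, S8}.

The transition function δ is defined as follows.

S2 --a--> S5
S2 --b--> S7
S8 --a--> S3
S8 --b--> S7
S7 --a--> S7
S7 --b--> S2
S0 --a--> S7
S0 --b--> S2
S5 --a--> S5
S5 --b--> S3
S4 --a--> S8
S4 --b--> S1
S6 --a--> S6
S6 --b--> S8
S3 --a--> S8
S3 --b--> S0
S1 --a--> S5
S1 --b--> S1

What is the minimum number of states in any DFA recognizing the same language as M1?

First remove the unreachable states {S1,S4,S6}; 6 states remain.
Start with accepting vs non-accepting: {S3,S8} | {S0,S2,S5,S7}.
Split {S0,S2,S5,S7} by δ(·,b) → {S0,S2,S7} and {S5}.
Split {S0,S2,S7} by δ(·,a) → {S0,S7} and {S2}.
Stable partition: {S3,S8} | {S0,S7} | {S5} | {S2} — 4 equivalence classes.

4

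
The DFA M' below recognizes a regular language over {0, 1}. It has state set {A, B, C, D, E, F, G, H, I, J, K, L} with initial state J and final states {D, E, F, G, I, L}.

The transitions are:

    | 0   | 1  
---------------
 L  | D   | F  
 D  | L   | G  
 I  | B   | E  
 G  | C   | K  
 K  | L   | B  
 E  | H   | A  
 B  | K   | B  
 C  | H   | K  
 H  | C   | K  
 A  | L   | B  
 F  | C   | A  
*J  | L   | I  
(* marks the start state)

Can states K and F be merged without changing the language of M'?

No

All states are reachable from the start state.
Initial partition by acceptance: {D,E,F,G,I,L} | {A,B,C,H,J,K}.
On input 0, block {D,E,F,G,I,L} splits into {E,F,G,I} and {D,L}.
Split {E,F,G,I} by δ(·,1) → {E,F,G} and {I}.
On input 0, block {A,B,C,H,J,K} splits into {A,J,K} and {B,C,H}.
Refine {A,J,K} on symbol 1: members go to different blocks, giving {A,K} and {J}.
Split {B,C,H} by δ(·,0) → {C,H} and {B}.
No further refinement is possible. Final partition (7 blocks): {E,F,G} | {A,K} | {D,L} | {I} | {C,H} | {J} | {B}.
K and F end up in different blocks, so they are distinguishable. For instance, the string 'ε' is accepted from only F.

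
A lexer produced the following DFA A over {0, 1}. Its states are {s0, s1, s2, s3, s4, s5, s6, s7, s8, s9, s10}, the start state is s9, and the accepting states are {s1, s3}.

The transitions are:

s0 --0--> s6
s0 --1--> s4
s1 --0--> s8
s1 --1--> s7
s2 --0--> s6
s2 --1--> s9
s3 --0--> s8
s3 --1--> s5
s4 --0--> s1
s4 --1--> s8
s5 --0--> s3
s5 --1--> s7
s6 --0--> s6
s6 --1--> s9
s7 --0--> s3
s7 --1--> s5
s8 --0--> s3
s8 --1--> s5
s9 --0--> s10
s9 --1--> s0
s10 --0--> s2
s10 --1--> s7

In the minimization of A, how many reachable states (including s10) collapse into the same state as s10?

Every state is reachable, so we keep all 11.
P0 = {s1,s3} | {s0,s2,s4,s5,s6,s7,s8,s9,s10}.
On input 0, block {s0,s2,s4,s5,s6,s7,s8,s9,s10} splits into {s0,s2,s6,s9,s10} and {s4,s5,s7,s8}.
Refine {s0,s2,s6,s9,s10} on symbol 1: members go to different blocks, giving {s2,s6,s9} and {s0,s10}.
Refine {s2,s6,s9} on symbol 0: members go to different blocks, giving {s2,s6} and {s9}.
The partition is now stable with 5 blocks: {s1,s3} | {s2,s6} | {s4,s5,s7,s8} | {s0,s10} | {s9}.
State s10 belongs to the block {s0,s10}, which has 2 states.

2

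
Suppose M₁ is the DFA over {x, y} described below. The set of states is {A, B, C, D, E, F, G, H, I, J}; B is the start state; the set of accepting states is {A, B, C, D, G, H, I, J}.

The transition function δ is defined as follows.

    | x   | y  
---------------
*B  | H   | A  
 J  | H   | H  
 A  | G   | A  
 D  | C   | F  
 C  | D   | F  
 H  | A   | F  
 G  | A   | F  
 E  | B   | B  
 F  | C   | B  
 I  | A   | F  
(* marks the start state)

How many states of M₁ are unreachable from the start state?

Starting at B and following transitions, the reachable set is {A, B, C, D, F, G, H}. That leaves E, I, J unreachable — 3 in total.

3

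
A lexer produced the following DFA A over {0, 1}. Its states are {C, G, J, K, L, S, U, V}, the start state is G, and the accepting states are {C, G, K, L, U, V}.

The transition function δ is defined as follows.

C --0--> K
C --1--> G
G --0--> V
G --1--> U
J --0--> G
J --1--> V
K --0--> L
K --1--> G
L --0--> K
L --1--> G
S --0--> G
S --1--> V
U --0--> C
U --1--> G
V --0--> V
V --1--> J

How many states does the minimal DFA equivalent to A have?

4

States {S} cannot be reached from the start state, so discard them.
P0 = {C,G,K,L,U,V} | {J}.
On input 1, block {C,G,K,L,U,V} splits into {C,G,K,L,U} and {V}.
Refine {C,G,K,L,U} on symbol 0: members go to different blocks, giving {C,K,L,U} and {G}.
Stable partition: {C,K,L,U} | {J} | {V} | {G} — 4 equivalence classes.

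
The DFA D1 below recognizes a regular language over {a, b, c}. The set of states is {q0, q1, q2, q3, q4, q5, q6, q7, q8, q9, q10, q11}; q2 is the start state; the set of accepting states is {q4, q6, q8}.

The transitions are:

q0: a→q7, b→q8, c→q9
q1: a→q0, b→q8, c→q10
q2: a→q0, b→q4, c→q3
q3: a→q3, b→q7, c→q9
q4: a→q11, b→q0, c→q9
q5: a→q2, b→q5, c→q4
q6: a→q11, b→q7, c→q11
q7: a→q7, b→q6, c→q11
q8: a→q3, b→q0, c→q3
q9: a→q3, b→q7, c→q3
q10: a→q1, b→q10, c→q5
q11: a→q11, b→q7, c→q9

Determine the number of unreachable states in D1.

BFS from q2 reaches {q0, q2, q3, q4, q6, q7, q8, q9, q11}; the 3 state(s) q1, q5, q10 are never visited.

3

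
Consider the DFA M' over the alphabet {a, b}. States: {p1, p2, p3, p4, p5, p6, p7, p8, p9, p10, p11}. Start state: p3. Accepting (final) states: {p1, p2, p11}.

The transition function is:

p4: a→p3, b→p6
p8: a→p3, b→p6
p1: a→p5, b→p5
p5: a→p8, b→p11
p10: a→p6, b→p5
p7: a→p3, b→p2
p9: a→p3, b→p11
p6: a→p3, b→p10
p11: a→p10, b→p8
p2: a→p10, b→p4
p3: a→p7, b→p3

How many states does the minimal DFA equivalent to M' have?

7

Reachable states from the start: {p2,p3,p4,p5,p6,p7,p8,p10,p11}. Unreachable: {p1,p9} — drop them.
Start with accepting vs non-accepting: {p2,p11} | {p3,p4,p5,p6,p7,p8,p10}.
On input b, block {p3,p4,p5,p6,p7,p8,p10} splits into {p3,p4,p6,p8,p10} and {p5,p7}.
Split {p3,p4,p6,p8,p10} by δ(·,a) → {p4,p6,p8,p10} and {p3}.
On input a, block {p4,p6,p8,p10} splits into {p4,p6,p8} and {p10}.
Refine {p4,p6,p8} on symbol b: members go to different blocks, giving {p4,p8} and {p6}.
Split {p5,p7} by δ(·,a) → {p5} and {p7}.
No further refinement is possible. Final partition (7 blocks): {p2,p11} | {p4,p8} | {p5} | {p3} | {p10} | {p6} | {p7}.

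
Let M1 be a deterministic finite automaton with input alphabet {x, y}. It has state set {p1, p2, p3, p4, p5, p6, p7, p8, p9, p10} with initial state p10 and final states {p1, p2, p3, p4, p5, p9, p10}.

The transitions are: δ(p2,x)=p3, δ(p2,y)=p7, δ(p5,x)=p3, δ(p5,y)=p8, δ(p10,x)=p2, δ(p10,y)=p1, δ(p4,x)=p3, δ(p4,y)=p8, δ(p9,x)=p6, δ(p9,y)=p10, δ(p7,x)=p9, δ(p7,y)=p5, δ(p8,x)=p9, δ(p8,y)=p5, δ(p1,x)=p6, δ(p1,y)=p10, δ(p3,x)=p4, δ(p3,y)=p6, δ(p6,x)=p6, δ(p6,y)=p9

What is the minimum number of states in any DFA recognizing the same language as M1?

P0 = {p1,p2,p3,p4,p5,p9,p10} | {p6,p7,p8}.
On input x, block {p1,p2,p3,p4,p5,p9,p10} splits into {p2,p3,p4,p5,p10} and {p1,p9}.
Refine {p2,p3,p4,p5,p10} on symbol y: members go to different blocks, giving {p2,p3,p4,p5} and {p10}.
Refine {p6,p7,p8} on symbol x: members go to different blocks, giving {p7,p8} and {p6}.
Split {p2,p3,p4,p5} by δ(·,y) → {p2,p4,p5} and {p3}.
Stable partition: {p2,p4,p5} | {p7,p8} | {p1,p9} | {p10} | {p6} | {p3} — 6 equivalence classes.

6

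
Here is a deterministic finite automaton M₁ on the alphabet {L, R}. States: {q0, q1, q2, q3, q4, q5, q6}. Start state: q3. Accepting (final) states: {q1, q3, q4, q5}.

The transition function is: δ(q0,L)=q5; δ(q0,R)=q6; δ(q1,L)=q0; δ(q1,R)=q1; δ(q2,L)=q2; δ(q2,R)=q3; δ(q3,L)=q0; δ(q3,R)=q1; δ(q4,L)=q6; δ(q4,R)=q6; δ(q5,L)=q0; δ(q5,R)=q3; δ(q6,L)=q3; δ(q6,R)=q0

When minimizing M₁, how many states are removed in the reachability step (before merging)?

Starting at q3 and following transitions, the reachable set is {q0, q1, q3, q5, q6}. That leaves q2, q4 unreachable — 2 in total.

2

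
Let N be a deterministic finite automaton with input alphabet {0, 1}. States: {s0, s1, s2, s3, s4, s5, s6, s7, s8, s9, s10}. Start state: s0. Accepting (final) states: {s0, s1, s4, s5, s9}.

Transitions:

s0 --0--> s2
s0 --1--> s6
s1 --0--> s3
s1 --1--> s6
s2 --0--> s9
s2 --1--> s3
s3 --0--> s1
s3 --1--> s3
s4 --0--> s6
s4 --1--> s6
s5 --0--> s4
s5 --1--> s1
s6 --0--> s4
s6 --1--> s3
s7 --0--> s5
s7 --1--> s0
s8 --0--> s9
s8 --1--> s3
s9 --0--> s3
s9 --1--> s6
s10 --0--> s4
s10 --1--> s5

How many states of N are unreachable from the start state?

4

BFS from s0 reaches {s0, s1, s2, s3, s4, s6, s9}; the 4 state(s) s5, s7, s8, s10 are never visited.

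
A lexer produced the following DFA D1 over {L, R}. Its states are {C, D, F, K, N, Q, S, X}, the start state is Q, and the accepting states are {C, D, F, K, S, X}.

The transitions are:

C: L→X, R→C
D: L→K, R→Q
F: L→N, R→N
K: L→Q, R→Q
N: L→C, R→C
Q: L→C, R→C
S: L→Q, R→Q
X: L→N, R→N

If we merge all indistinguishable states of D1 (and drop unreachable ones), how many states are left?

Reachable states from the start: {C,N,Q,X}. Unreachable: {D,F,K,S} — drop them.
P0 = {C,X} | {N,Q}.
On input L, block {C,X} splits into {X} and {C}.
The partition is now stable with 3 blocks: {X} | {N,Q} | {C}.

3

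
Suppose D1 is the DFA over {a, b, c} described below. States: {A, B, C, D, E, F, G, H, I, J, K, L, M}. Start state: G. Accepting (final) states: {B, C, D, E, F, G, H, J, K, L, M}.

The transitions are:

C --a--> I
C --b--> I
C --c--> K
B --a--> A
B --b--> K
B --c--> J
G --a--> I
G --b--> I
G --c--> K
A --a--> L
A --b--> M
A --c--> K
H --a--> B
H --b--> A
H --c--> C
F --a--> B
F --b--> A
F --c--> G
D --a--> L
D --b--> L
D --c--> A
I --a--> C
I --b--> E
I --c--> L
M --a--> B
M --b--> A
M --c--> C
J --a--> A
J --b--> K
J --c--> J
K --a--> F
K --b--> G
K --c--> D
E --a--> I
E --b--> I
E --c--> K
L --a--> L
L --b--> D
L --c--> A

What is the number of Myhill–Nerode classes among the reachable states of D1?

First remove the unreachable states {H}; 12 states remain.
Start with accepting vs non-accepting: {B,C,D,E,F,G,J,K,L,M} | {A,I}.
Split {B,C,D,E,F,G,J,K,L,M} by δ(·,a) → {B,C,E,G,J} and {D,F,K,L,M}.
Split {B,C,E,G,J} by δ(·,b) → {C,E,G} and {B,J}.
On input a, block {A,I} splits into {A} and {I}.
Refine {D,F,K,L,M} on symbol a: members go to different blocks, giving {D,K,L} and {F,M}.
Refine {D,K,L} on symbol a: members go to different blocks, giving {D,L} and {K}.
No further refinement is possible. Final partition (7 blocks): {C,E,G} | {A} | {D,L} | {B,J} | {I} | {F,M} | {K}.

7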